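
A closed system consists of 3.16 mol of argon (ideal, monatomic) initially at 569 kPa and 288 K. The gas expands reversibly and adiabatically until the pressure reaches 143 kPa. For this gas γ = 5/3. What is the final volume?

30.5 L

V₁ = nRT₁/P₁ = 3.16×8.314×288/569 = 13.3 L.
Adiabatic: T₂/T₁ = (P₂/P₁)^((γ−1)/γ) ⇒ T₂ = 288×(0.251)^0.400 = 166 K; V₂ = 30.5 L.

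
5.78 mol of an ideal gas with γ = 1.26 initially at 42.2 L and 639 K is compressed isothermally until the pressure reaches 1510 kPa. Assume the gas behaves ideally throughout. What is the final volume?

20.3 L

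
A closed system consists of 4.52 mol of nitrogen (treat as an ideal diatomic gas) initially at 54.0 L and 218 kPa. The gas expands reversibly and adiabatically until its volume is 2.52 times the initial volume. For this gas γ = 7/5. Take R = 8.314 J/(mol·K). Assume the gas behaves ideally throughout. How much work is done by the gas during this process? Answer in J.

T₁ = P₁V₁/(nR) = 218×54.0/(4.52×8.314) = 313 K.
Adiabatic: TV^(γ−1) = const ⇒ T₂ = 313×(0.397)^0.400 = 216 K; PV^γ = const ⇒ P₂ = 59.8 kPa.
ΔU = nCvΔT = 4.52×20.8×(216−313) = -9100 J.
Q = 0 for an adiabatic process, so W = −ΔU = 9100 J.

9100 J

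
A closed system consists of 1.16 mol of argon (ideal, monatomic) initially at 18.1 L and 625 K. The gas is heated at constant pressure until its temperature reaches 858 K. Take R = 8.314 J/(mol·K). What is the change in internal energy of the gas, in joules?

P₁ = nRT₁/V₁ = 1.16×8.314×625/18.1 = 333 kPa.
Isobaric: P stays 333 kPa; V/T = const ⇒ T₂ = 858 K, V₂ = 24.8 L.
For an ideal gas ΔU = nCvΔT with Cv = (3/2)R = 12.5 J/(mol·K).
ΔU = 1.16×12.5×(858−625) = 3370 J.

3370 J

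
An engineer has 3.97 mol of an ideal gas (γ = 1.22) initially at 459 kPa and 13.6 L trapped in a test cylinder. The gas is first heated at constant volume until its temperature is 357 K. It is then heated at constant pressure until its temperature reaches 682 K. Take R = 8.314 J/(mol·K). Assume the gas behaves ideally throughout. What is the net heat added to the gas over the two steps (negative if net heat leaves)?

T₁ = P₁V₁/(nR) = 459×13.6/(3.97×8.314) = 189 K.
Step 1 — Isochoric: V stays 13.6 L; P/T = const ⇒ T₂ = 357 K, P₂ = 866 kPa.
W = 0 (no volume change).
ΔU = nCvΔT = 3.97×37.8×(357−189) = 25200 J.
Q = ΔU = 25200 J.
State after step 1: P = 866 kPa, V = 13.6 L, T = 357 K.
Step 2 — Isobaric: P stays 866 kPa; V/T = const ⇒ T₂ = 682 K, V₂ = 26.0 L.
W = PΔV = 866×(26.0−13.6) kPa·L = 10700 J.
ΔU = nCvΔT = 3.97×37.8×(682−357) = 48800 J.
Q = ΔU + W = nCpΔT = 59500 J.
Net over both steps: W = 10700 J, Q = 84700 J, ΔU = 73900 J.

84700 J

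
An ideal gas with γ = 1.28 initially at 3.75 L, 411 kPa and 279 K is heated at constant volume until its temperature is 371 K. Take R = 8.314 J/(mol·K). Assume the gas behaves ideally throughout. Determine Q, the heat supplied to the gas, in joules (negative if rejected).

n = P₁V₁/(RT₁) = 411×3.75/(8.314×279) = 0.664 mol.
Isochoric: V stays 3.75 L; P/T = const ⇒ T₂ = 371 K, P₂ = 547 kPa.
W = 0 (no volume change).
ΔU = nCvΔT = 0.664×29.7×(371−279) = 1820 J.
Q = ΔU = 1820 J.

1820 J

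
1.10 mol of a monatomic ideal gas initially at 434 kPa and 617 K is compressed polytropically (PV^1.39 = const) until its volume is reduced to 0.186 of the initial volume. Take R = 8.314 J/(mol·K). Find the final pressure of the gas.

4500 kPa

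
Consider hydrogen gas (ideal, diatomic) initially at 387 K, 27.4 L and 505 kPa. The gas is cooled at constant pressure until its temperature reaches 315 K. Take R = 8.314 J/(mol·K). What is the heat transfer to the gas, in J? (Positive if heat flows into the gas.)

n = P₁V₁/(RT₁) = 505×27.4/(8.314×387) = 4.30 mol.
Isobaric: P stays 505 kPa; V/T = const ⇒ T₂ = 315 K, V₂ = 22.3 L.
W = PΔV = 505×(22.3−27.4) kPa·L = -2570 J.
ΔU = nCvΔT = 4.30×20.8×(315−387) = -6440 J.
Q = ΔU + W = nCpΔT = -9010 J.

-9010 J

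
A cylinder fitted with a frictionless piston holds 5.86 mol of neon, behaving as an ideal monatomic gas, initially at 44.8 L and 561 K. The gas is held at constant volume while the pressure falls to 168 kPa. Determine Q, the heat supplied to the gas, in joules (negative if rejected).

P₁ = nRT₁/V₁ = 5.86×8.314×561/44.8 = 610 kPa.
Isochoric: V stays 44.8 L; P/T = const ⇒ T₂ = 154 K, P₂ = 168 kPa.
W = 0 (no volume change).
ΔU = nCvΔT = 5.86×12.5×(154−561) = -29700 J.
Q = ΔU = -29700 J.

-29700 J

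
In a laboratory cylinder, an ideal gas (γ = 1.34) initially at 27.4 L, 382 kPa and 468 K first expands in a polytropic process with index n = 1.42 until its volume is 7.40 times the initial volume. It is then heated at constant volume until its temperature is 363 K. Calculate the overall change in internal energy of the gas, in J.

n = P₁V₁/(RT₁) = 382×27.4/(8.314×468) = 2.69 mol.
Step 1 — Polytropic n=1.42: T₂ = T₁(V₁/V₂)^(n−1) = 468×(0.135)^0.42 = 202 K; P₂ = P₁(V₁/V₂)^n = 22.3 kPa.
W = (P₁V₁−P₂V₂)/(n−1) = (382×27.4−22.3×203)/0.42 = 14200 J.
ΔU = nCvΔT = 2.69×24.5×(202−468) = -17500 J.
Q = ΔU + W = -3330 J.
State after step 1: P = 22.3 kPa, V = 203 L, T = 202 K.
Step 2 — Isochoric: V stays 203 L; P/T = const ⇒ T₂ = 363 K, P₂ = 40.0 kPa.
W = 0 (no volume change).
ΔU = nCvΔT = 2.69×24.5×(363−202) = 10600 J.
Q = ΔU = 10600 J.
Net over both steps: W = 14200 J, Q = 7260 J, ΔU = -6910 J.

-6910 J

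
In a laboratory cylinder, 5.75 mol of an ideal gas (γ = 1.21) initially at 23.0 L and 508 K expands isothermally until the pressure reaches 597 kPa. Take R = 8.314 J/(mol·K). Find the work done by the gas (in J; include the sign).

13800 J

P₁ = nRT₁/V₁ = 5.75×8.314×508/23.0 = 1060 kPa.
Isothermal: T stays 508 K; PV = const ⇒ V₂ = 40.7 L, P₂ = 597 kPa.
W = nRT ln(V₂/V₁) = 5.75×8.314×508×ln(1.77) = 13800 J.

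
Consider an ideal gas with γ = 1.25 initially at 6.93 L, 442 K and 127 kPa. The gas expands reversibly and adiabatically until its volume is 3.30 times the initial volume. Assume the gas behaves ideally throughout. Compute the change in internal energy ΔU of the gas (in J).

-908 J

n = P₁V₁/(RT₁) = 127×6.93/(8.314×442) = 0.239 mol.
Adiabatic: TV^(γ−1) = const ⇒ T₂ = 442×(0.303)^0.250 = 328 K; PV^γ = const ⇒ P₂ = 28.6 kPa.
For an ideal gas ΔU = nCvΔT with Cv = R/(γ−1) = 33.3 J/(mol·K).
ΔU = 0.239×33.3×(328−442) = -908 J.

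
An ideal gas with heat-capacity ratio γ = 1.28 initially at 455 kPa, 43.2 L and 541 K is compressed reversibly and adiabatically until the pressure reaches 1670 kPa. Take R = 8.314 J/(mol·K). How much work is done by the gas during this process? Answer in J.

-23100 J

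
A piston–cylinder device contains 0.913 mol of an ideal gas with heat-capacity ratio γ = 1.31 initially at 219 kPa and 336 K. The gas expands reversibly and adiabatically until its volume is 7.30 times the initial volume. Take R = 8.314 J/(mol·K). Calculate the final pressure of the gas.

16.2 kPa

V₁ = nRT₁/P₁ = 0.913×8.314×336/219 = 11.6 L.
Adiabatic: TV^(γ−1) = const ⇒ T₂ = 336×(0.137)^0.310 = 181 K; PV^γ = const ⇒ P₂ = 16.2 kPa.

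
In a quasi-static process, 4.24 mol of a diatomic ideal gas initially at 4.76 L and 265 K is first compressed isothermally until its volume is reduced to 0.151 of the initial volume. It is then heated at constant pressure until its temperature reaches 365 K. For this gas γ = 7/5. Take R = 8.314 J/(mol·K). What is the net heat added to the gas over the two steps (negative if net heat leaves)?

-5320 J

P₁ = nRT₁/V₁ = 4.24×8.314×265/4.76 = 1960 kPa.
Step 1 — Isothermal: T stays 265 K; PV = const ⇒ V₂ = 0.719 L, P₂ = 13000 kPa.
ΔU = 0 (ideal gas, T constant).
W = nRT ln(V₂/V₁) = 4.24×8.314×265×ln(0.151) = -17700 J.
Q = ΔU + W = -17700 J.
State after step 1: P = 13000 kPa, V = 0.719 L, T = 265 K.
Step 2 — Isobaric: P stays 13000 kPa; V/T = const ⇒ T₂ = 365 K, V₂ = 0.990 L.
W = PΔV = 13000×(0.990−0.719) kPa·L = 3530 J.
ΔU = nCvΔT = 4.24×20.8×(365−265) = 8810 J.
Q = ΔU + W = nCpΔT = 12300 J.
Net over both steps: W = -14100 J, Q = -5320 J, ΔU = 8810 J.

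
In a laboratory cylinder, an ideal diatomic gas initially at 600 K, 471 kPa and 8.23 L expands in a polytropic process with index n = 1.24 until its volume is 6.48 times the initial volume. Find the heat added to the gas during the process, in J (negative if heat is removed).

n = P₁V₁/(RT₁) = 471×8.23/(8.314×600) = 0.777 mol.
Polytropic n=1.24: T₂ = T₁(V₁/V₂)^(n−1) = 600×(0.154)^0.24 = 383 K; P₂ = P₁(V₁/V₂)^n = 46.4 kPa.
W = (P₁V₁−P₂V₂)/(n−1) = (471×8.23−46.4×53.3)/0.24 = 5840 J.
ΔU = nCvΔT = 0.777×20.8×(383−600) = -3500 J.
Q = ΔU + W = 2330 J.

2330 J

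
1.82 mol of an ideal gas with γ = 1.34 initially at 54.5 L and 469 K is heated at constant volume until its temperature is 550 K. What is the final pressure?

153 kPa

P₁ = nRT₁/V₁ = 1.82×8.314×469/54.5 = 130 kPa.
Isochoric: V stays 54.5 L; P/T = const ⇒ T₂ = 550 K, P₂ = 153 kPa.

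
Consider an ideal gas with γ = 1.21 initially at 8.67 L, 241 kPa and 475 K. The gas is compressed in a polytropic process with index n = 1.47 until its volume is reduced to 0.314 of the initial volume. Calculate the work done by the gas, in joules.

-3220 J

n = P₁V₁/(RT₁) = 241×8.67/(8.314×475) = 0.529 mol.
Polytropic n=1.47: T₂ = T₁(V₁/V₂)^(n−1) = 475×(3.18)^0.47 = 819 K; P₂ = P₁(V₁/V₂)^n = 1320 kPa.
W = (P₁V₁−P₂V₂)/(n−1) = (241×8.67−1320×2.72)/0.47 = -3220 J.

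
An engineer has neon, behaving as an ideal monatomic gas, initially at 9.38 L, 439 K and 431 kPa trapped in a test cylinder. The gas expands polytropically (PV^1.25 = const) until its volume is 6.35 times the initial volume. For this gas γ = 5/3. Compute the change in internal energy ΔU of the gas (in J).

n = P₁V₁/(RT₁) = 431×9.38/(8.314×439) = 1.11 mol.
Polytropic n=1.25: T₂ = T₁(V₁/V₂)^(n−1) = 439×(0.157)^0.25 = 277 K; P₂ = P₁(V₁/V₂)^n = 42.8 kPa.
For an ideal gas ΔU = nCvΔT with Cv = (3/2)R = 12.5 J/(mol·K).
ΔU = 1.11×12.5×(277−439) = -2240 J.

-2240 J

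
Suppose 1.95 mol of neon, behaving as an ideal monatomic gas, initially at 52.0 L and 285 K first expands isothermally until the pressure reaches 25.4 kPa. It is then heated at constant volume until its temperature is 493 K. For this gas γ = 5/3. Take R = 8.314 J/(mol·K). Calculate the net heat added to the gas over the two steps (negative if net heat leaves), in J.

10800 J

P₁ = nRT₁/V₁ = 1.95×8.314×285/52.0 = 88.9 kPa.
Step 1 — Isothermal: T stays 285 K; PV = const ⇒ V₂ = 182 L, P₂ = 25.4 kPa.
ΔU = 0 (ideal gas, T constant).
W = nRT ln(V₂/V₁) = 1.95×8.314×285×ln(3.50) = 5790 J.
Q = ΔU + W = 5790 J.
State after step 1: P = 25.4 kPa, V = 182 L, T = 285 K.
Step 2 — Isochoric: V stays 182 L; P/T = const ⇒ T₂ = 493 K, P₂ = 43.9 kPa.
W = 0 (no volume change).
ΔU = nCvΔT = 1.95×12.5×(493−285) = 5060 J.
Q = ΔU = 5060 J.
Net over both steps: W = 5790 J, Q = 10800 J, ΔU = 5060 J.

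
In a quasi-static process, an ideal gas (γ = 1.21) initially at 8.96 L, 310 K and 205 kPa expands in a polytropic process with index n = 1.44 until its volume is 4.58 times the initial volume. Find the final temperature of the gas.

159 K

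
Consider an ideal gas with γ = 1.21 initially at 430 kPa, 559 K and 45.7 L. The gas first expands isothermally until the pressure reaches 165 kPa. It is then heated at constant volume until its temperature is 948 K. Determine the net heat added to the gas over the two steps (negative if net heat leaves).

n = P₁V₁/(RT₁) = 430×45.7/(8.314×559) = 4.23 mol.
Step 1 — Isothermal: T stays 559 K; PV = const ⇒ V₂ = 119 L, P₂ = 165 kPa.
ΔU = 0 (ideal gas, T constant).
W = nRT ln(V₂/V₁) = 4.23×8.314×559×ln(2.61) = 18800 J.
Q = ΔU + W = 18800 J.
State after step 1: P = 165 kPa, V = 119 L, T = 559 K.
Step 2 — Isochoric: V stays 119 L; P/T = const ⇒ T₂ = 948 K, P₂ = 280 kPa.
W = 0 (no volume change).
ΔU = nCvΔT = 4.23×39.6×(948−559) = 65100 J.
Q = ΔU = 65100 J.
Net over both steps: W = 18800 J, Q = 83900 J, ΔU = 65100 J.

83900 J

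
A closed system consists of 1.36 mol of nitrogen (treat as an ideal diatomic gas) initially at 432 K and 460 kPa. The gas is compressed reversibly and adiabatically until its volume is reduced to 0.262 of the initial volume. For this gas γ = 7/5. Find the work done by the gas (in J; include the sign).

V₁ = nRT₁/P₁ = 1.36×8.314×432/460 = 10.6 L.
Adiabatic: TV^(γ−1) = const ⇒ T₂ = 432×(3.82)^0.400 = 738 K; PV^γ = const ⇒ P₂ = 3000 kPa.
ΔU = nCvΔT = 1.36×20.8×(738−432) = 8660 J.
Q = 0 for an adiabatic process, so W = −ΔU = -8660 J.

-8660 J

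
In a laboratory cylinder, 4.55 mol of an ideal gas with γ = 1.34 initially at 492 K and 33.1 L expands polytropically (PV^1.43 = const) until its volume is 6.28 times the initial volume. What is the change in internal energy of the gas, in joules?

P₁ = nRT₁/V₁ = 4.55×8.314×492/33.1 = 562 kPa.
Polytropic n=1.43: T₂ = T₁(V₁/V₂)^(n−1) = 492×(0.159)^0.43 = 223 K; P₂ = P₁(V₁/V₂)^n = 40.6 kPa.
For an ideal gas ΔU = nCvΔT with Cv = R/(γ−1) = 24.5 J/(mol·K).
ΔU = 4.55×24.5×(223−492) = -29900 J.

-29900 J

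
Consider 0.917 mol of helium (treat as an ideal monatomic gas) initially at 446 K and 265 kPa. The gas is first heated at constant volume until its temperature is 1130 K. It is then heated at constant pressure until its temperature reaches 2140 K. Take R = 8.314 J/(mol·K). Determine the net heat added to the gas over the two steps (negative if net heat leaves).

V₁ = nRT₁/P₁ = 0.917×8.314×446/265 = 12.8 L.
Step 1 — Isochoric: V stays 12.8 L; P/T = const ⇒ T₂ = 1130 K, P₂ = 671 kPa.
W = 0 (no volume change).
ΔU = nCvΔT = 0.917×12.5×(1130−446) = 7820 J.
Q = ΔU = 7820 J.
State after step 1: P = 671 kPa, V = 12.8 L, T = 1130 K.
Step 2 — Isobaric: P stays 671 kPa; V/T = const ⇒ T₂ = 2140 K, V₂ = 24.3 L.
W = PΔV = 671×(24.3−12.8) kPa·L = 7700 J.
ΔU = nCvΔT = 0.917×12.5×(2140−1130) = 11600 J.
Q = ΔU + W = nCpΔT = 19300 J.
Net over both steps: W = 7700 J, Q = 27100 J, ΔU = 19400 J.

27100 J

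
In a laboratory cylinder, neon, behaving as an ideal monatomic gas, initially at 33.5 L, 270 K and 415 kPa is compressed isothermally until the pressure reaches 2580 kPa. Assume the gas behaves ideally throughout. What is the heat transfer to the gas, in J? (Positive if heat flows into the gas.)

-25400 J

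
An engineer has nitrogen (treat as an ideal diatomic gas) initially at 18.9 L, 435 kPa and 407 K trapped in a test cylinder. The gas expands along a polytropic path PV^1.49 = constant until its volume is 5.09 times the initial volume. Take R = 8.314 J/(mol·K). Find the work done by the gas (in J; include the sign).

n = P₁V₁/(RT₁) = 435×18.9/(8.314×407) = 2.43 mol.
Polytropic n=1.49: T₂ = T₁(V₁/V₂)^(n−1) = 407×(0.196)^0.49 = 183 K; P₂ = P₁(V₁/V₂)^n = 38.5 kPa.
W = (P₁V₁−P₂V₂)/(n−1) = (435×18.9−38.5×96.2)/0.49 = 9220 J.

9220 J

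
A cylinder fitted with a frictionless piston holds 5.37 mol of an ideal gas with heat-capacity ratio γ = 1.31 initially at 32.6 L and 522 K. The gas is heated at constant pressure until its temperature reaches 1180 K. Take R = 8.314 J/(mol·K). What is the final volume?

73.7 L

P₁ = nRT₁/V₁ = 5.37×8.314×522/32.6 = 715 kPa.
Isobaric: P stays 715 kPa; V/T = const ⇒ T₂ = 1180 K, V₂ = 73.7 L.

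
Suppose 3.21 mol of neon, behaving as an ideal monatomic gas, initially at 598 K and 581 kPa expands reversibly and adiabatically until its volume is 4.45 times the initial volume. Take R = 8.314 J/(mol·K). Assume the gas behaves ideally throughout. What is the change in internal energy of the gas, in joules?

-15100 J

V₁ = nRT₁/P₁ = 3.21×8.314×598/581 = 27.5 L.
Adiabatic: TV^(γ−1) = const ⇒ T₂ = 598×(0.225)^0.667 = 221 K; PV^γ = const ⇒ P₂ = 48.3 kPa.
For an ideal gas ΔU = nCvΔT with Cv = (3/2)R = 12.5 J/(mol·K).
ΔU = 3.21×12.5×(221−598) = -15100 J.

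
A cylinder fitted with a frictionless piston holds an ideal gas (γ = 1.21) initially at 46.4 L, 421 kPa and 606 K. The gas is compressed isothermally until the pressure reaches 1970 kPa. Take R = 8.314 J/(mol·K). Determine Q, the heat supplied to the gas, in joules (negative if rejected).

-30100 J

n = P₁V₁/(RT₁) = 421×46.4/(8.314×606) = 3.88 mol.
Isothermal: T stays 606 K; PV = const ⇒ V₂ = 9.92 L, P₂ = 1970 kPa.
ΔU = 0 (ideal gas, T constant).
W = nRT ln(V₂/V₁) = 3.88×8.314×606×ln(0.214) = -30100 J.
Q = ΔU + W = -30100 J.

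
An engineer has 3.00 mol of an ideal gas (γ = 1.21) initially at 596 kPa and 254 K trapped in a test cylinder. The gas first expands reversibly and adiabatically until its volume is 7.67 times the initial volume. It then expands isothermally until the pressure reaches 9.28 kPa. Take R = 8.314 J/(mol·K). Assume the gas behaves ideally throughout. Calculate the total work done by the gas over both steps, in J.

V₁ = nRT₁/P₁ = 3.00×8.314×254/596 = 10.6 L.
Step 1 — Adiabatic: TV^(γ−1) = const ⇒ T₂ = 254×(0.130)^0.210 = 166 K; PV^γ = const ⇒ P₂ = 50.7 kPa.
ΔU = nCvΔT = 3.00×39.6×(166−254) = -10500 J.
Q = 0 for an adiabatic process, so W = −ΔU = 10500 J.
State after step 1: P = 50.7 kPa, V = 81.5 L, T = 166 K.
Step 2 — Isothermal: T stays 166 K; PV = const ⇒ V₂ = 445 L, P₂ = 9.28 kPa.
ΔU = 0 (ideal gas, T constant).
W = nRT ln(V₂/V₁) = 3.00×8.314×166×ln(5.46) = 7010 J.
Q = ΔU + W = 7010 J.
Net over both steps: W = 17500 J, Q = 7010 J, ΔU = -10500 J.

17500 J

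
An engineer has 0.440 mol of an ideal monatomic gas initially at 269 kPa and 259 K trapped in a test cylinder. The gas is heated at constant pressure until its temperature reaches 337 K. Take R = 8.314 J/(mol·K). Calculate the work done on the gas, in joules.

V₁ = nRT₁/P₁ = 0.440×8.314×259/269 = 3.52 L.
Isobaric: P stays 269 kPa; V/T = const ⇒ T₂ = 337 K, V₂ = 4.58 L.
W = PΔV = 269×(4.58−3.52) kPa·L = 285 J.
Work done on the gas = −W_by = -285 J.

-285 J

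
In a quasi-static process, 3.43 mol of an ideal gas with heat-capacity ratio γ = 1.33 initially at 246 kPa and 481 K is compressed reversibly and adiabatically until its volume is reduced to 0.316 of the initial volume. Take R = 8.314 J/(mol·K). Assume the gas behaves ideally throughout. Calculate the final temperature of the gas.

703 K

V₁ = nRT₁/P₁ = 3.43×8.314×481/246 = 55.8 L.
Adiabatic: TV^(γ−1) = const ⇒ T₂ = 481×(3.16)^0.330 = 703 K; PV^γ = const ⇒ P₂ = 1140 kPa.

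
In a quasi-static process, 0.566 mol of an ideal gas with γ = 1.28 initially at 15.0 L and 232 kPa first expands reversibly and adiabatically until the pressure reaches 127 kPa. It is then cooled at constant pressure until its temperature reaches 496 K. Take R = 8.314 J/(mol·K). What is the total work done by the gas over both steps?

819 J

T₁ = P₁V₁/(nR) = 232×15.0/(0.566×8.314) = 740 K.
Step 1 — Adiabatic: T₂/T₁ = (P₂/P₁)^((γ−1)/γ) ⇒ T₂ = 740×(0.547)^0.219 = 648 K; V₂ = 24.0 L.
ΔU = nCvΔT = 0.566×29.7×(648−740) = -1530 J.
Q = 0 for an adiabatic process, so W = −ΔU = 1530 J.
State after step 1: P = 127 kPa, V = 24.0 L, T = 648 K.
Step 2 — Isobaric: P stays 127 kPa; V/T = const ⇒ T₂ = 496 K, V₂ = 18.4 L.
W = PΔV = 127×(18.4−24.0) kPa·L = -716 J.
ΔU = nCvΔT = 0.566×29.7×(496−648) = -2560 J.
Q = ΔU + W = nCpΔT = -3270 J.
Net over both steps: W = 819 J, Q = -3270 J, ΔU = -4090 J.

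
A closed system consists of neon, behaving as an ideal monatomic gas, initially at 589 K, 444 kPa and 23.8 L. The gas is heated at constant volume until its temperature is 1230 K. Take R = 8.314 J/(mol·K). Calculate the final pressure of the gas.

Isochoric: V stays 23.8 L; P/T = const ⇒ T₂ = 1230 K, P₂ = 927 kPa.

927 kPa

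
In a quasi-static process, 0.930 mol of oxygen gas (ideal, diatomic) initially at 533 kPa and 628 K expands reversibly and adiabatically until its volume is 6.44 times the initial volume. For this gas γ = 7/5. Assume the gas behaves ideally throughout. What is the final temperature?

298 K

V₁ = nRT₁/P₁ = 0.930×8.314×628/533 = 9.11 L.
Adiabatic: TV^(γ−1) = const ⇒ T₂ = 628×(0.155)^0.400 = 298 K; PV^γ = const ⇒ P₂ = 39.3 kPa.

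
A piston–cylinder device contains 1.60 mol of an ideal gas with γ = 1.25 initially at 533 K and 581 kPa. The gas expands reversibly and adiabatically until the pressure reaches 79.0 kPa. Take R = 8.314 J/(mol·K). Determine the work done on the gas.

-9330 J

V₁ = nRT₁/P₁ = 1.60×8.314×533/581 = 12.2 L.
Adiabatic: T₂/T₁ = (P₂/P₁)^((γ−1)/γ) ⇒ T₂ = 533×(0.136)^0.200 = 358 K; V₂ = 60.2 L.
ΔU = nCvΔT = 1.60×33.3×(358−533) = -9330 J.
Q = 0 for an adiabatic process, so W = −ΔU = 9330 J.
Work done on the gas = −W_by = -9330 J.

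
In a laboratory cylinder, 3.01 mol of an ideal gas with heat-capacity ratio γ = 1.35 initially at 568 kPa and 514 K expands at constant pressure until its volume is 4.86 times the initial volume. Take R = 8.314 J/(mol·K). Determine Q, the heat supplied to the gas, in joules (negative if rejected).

V₁ = nRT₁/P₁ = 3.01×8.314×514/568 = 22.6 L.
Isobaric: P stays 568 kPa; V/T = const ⇒ T₂ = 2500 K, V₂ = 110 L.
W = PΔV = 568×(110−22.6) kPa·L = 49700 J.
ΔU = nCvΔT = 3.01×23.8×(2500−514) = 142000 J.
Q = ΔU + W = nCpΔT = 192000 J.

192000 J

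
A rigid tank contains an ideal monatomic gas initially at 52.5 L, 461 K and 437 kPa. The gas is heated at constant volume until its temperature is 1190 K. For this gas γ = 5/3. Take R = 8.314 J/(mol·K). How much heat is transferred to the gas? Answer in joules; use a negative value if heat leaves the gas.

n = P₁V₁/(RT₁) = 437×52.5/(8.314×461) = 5.99 mol.
Isochoric: V stays 52.5 L; P/T = const ⇒ T₂ = 1190 K, P₂ = 1130 kPa.
W = 0 (no volume change).
ΔU = nCvΔT = 5.99×12.5×(1190−461) = 54400 J.
Q = ΔU = 54400 J.

54400 J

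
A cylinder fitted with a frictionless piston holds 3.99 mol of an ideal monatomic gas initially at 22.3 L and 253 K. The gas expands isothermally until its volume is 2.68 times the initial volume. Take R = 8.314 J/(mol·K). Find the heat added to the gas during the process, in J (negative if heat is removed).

8270 J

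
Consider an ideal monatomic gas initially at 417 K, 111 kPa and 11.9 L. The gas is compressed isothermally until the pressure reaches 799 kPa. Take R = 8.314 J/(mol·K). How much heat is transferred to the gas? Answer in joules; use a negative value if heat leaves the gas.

n = P₁V₁/(RT₁) = 111×11.9/(8.314×417) = 0.381 mol.
Isothermal: T stays 417 K; PV = const ⇒ V₂ = 1.65 L, P₂ = 799 kPa.
ΔU = 0 (ideal gas, T constant).
W = nRT ln(V₂/V₁) = 0.381×8.314×417×ln(0.139) = -2610 J.
Q = ΔU + W = -2610 J.

-2610 J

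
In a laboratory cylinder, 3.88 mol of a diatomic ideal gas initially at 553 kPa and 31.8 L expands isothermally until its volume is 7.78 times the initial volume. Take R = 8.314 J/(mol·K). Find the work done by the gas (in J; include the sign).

T₁ = P₁V₁/(nR) = 553×31.8/(3.88×8.314) = 545 K.
Isothermal: T stays 545 K; PV = const ⇒ V₂ = 247 L, P₂ = 71.1 kPa.
W = nRT ln(V₂/V₁) = 3.88×8.314×545×ln(7.78) = 36100 J.

36100 J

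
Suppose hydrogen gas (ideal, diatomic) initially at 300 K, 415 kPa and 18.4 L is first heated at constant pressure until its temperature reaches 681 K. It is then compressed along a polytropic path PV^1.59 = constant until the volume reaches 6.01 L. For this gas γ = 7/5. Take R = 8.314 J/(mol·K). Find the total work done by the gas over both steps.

n = P₁V₁/(RT₁) = 415×18.4/(8.314×300) = 3.06 mol.
Step 1 — Isobaric: P stays 415 kPa; V/T = const ⇒ T₂ = 681 K, V₂ = 41.8 L.
W = PΔV = 415×(41.8−18.4) kPa·L = 9700 J.
ΔU = nCvΔT = 3.06×20.8×(681−300) = 24200 J.
Q = ΔU + W = nCpΔT = 33900 J.
State after step 1: P = 415 kPa, V = 41.8 L, T = 681 K.
Step 2 — Polytropic n=1.59: T₂ = T₁(V₁/V₂)^(n−1) = 681×(6.95)^0.59 = 2140 K; P₂ = P₁(V₁/V₂)^n = 9050 kPa.
W = (P₁V₁−P₂V₂)/(n−1) = (415×41.8−9050×6.01)/0.59 = -62800 J.
ΔU = nCvΔT = 3.06×20.8×(2140−681) = 92700 J.
Q = ΔU + W = 29800 J.
Net over both steps: W = -53100 J, Q = 63800 J, ΔU = 117000 J.

-53100 J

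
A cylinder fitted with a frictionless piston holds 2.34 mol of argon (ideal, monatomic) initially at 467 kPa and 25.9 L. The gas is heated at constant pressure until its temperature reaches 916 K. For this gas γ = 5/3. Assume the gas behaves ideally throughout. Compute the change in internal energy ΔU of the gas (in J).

T₁ = P₁V₁/(nR) = 467×25.9/(2.34×8.314) = 622 K.
Isobaric: P stays 467 kPa; V/T = const ⇒ T₂ = 916 K, V₂ = 38.2 L.
For an ideal gas ΔU = nCvΔT with Cv = (3/2)R = 12.5 J/(mol·K).
ΔU = 2.34×12.5×(916−622) = 8590 J.

8590 J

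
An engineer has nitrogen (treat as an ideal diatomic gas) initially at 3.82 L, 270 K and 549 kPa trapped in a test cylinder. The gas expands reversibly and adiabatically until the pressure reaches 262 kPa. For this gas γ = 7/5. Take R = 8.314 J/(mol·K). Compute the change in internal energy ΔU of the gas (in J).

n = P₁V₁/(RT₁) = 549×3.82/(8.314×270) = 0.934 mol.
Adiabatic: T₂/T₁ = (P₂/P₁)^((γ−1)/γ) ⇒ T₂ = 270×(0.477)^0.286 = 219 K; V₂ = 6.48 L.
For an ideal gas ΔU = nCvΔT with Cv = (5/2)R = 20.8 J/(mol·K).
ΔU = 0.934×20.8×(219−270) = -999 J.

-999 J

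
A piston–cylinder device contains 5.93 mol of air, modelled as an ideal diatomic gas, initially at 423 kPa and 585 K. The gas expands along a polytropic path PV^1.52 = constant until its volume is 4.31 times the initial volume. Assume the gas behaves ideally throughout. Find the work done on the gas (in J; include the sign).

-29500 J

V₁ = nRT₁/P₁ = 5.93×8.314×585/423 = 68.2 L.
Polytropic n=1.52: T₂ = T₁(V₁/V₂)^(n−1) = 585×(0.232)^0.52 = 274 K; P₂ = P₁(V₁/V₂)^n = 45.9 kPa.
W = (P₁V₁−P₂V₂)/(n−1) = (423×68.2−45.9×294)/0.52 = 29500 J.
Work done on the gas = −W_by = -29500 J.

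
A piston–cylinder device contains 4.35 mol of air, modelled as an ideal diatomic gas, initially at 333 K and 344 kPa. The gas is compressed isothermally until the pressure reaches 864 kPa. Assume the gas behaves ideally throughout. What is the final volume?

13.9 L

V₁ = nRT₁/P₁ = 4.35×8.314×333/344 = 35.0 L.
Isothermal: T stays 333 K; PV = const ⇒ V₂ = 13.9 L, P₂ = 864 kPa.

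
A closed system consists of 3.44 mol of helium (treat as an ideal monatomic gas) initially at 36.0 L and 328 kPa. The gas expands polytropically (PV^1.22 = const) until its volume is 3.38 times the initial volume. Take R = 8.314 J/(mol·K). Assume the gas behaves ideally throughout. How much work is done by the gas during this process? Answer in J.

T₁ = P₁V₁/(nR) = 328×36.0/(3.44×8.314) = 413 K.
Polytropic n=1.22: T₂ = T₁(V₁/V₂)^(n−1) = 413×(0.296)^0.22 = 316 K; P₂ = P₁(V₁/V₂)^n = 74.2 kPa.
W = (P₁V₁−P₂V₂)/(n−1) = (328×36.0−74.2×122)/0.22 = 12600 J.

12600 J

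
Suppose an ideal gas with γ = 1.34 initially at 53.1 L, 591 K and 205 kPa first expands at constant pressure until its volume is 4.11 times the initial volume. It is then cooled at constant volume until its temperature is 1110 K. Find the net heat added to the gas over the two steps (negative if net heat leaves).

62000 J

n = P₁V₁/(RT₁) = 205×53.1/(8.314×591) = 2.22 mol.
Step 1 — Isobaric: P stays 205 kPa; V/T = const ⇒ T₂ = 2430 K, V₂ = 218 L.
W = PΔV = 205×(218−53.1) kPa·L = 33900 J.
ΔU = nCvΔT = 2.22×24.5×(2430−591) = 99600 J.
Q = ΔU + W = nCpΔT = 133000 J.
State after step 1: P = 205 kPa, V = 218 L, T = 2430 K.
Step 2 — Isochoric: V stays 218 L; P/T = const ⇒ T₂ = 1110 K, P₂ = 93.7 kPa.
W = 0 (no volume change).
ΔU = nCvΔT = 2.22×24.5×(1110−2430) = -71500 J.
Q = ΔU = -71500 J.
Net over both steps: W = 33900 J, Q = 62000 J, ΔU = 28100 J.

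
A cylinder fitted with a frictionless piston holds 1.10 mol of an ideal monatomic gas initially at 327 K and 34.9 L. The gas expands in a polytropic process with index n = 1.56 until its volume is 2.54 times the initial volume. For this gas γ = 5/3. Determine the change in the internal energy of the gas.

-1820 J

P₁ = nRT₁/V₁ = 1.10×8.314×327/34.9 = 85.7 kPa.
Polytropic n=1.56: T₂ = T₁(V₁/V₂)^(n−1) = 327×(0.394)^0.56 = 194 K; P₂ = P₁(V₁/V₂)^n = 20.0 kPa.
For an ideal gas ΔU = nCvΔT with Cv = (3/2)R = 12.5 J/(mol·K).
ΔU = 1.10×12.5×(194−327) = -1820 J.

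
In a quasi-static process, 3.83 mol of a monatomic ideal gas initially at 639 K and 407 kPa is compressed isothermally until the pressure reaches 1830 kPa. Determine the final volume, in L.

11.1 L

V₁ = nRT₁/P₁ = 3.83×8.314×639/407 = 50.0 L.
Isothermal: T stays 639 K; PV = const ⇒ V₂ = 11.1 L, P₂ = 1830 kPa.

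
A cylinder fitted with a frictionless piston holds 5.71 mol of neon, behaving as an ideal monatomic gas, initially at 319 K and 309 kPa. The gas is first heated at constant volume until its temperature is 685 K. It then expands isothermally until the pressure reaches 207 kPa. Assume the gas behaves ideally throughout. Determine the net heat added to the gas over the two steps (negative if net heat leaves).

V₁ = nRT₁/P₁ = 5.71×8.314×319/309 = 49.0 L.
Step 1 — Isochoric: V stays 49.0 L; P/T = const ⇒ T₂ = 685 K, P₂ = 664 kPa.
W = 0 (no volume change).
ΔU = nCvΔT = 5.71×12.5×(685−319) = 26100 J.
Q = ΔU = 26100 J.
State after step 1: P = 664 kPa, V = 49.0 L, T = 685 K.
Step 2 — Isothermal: T stays 685 K; PV = const ⇒ V₂ = 157 L, P₂ = 207 kPa.
ΔU = 0 (ideal gas, T constant).
W = nRT ln(V₂/V₁) = 5.71×8.314×685×ln(3.21) = 37900 J.
Q = ΔU + W = 37900 J.
Net over both steps: W = 37900 J, Q = 63900 J, ΔU = 26100 J.

63900 J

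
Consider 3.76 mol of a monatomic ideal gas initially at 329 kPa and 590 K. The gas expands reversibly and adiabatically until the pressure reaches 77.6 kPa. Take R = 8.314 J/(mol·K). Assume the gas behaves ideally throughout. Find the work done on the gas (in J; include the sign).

-12100 J

V₁ = nRT₁/P₁ = 3.76×8.314×590/329 = 56.1 L.
Adiabatic: T₂/T₁ = (P₂/P₁)^((γ−1)/γ) ⇒ T₂ = 590×(0.236)^0.400 = 331 K; V₂ = 133 L.
ΔU = nCvΔT = 3.76×12.5×(331−590) = -12100 J.
Q = 0 for an adiabatic process, so W = −ΔU = 12100 J.
Work done on the gas = −W_by = -12100 J.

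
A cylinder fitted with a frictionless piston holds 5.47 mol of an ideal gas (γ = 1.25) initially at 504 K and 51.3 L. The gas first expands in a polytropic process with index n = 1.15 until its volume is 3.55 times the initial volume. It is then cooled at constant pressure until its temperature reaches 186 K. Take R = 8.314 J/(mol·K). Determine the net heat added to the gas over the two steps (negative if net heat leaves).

-41900 J

P₁ = nRT₁/V₁ = 5.47×8.314×504/51.3 = 447 kPa.
Step 1 — Polytropic n=1.15: T₂ = T₁(V₁/V₂)^(n−1) = 504×(0.282)^0.15 = 417 K; P₂ = P₁(V₁/V₂)^n = 104 kPa.
W = (P₁V₁−P₂V₂)/(n−1) = (447×51.3−104×182)/0.15 = 26400 J.
ΔU = nCvΔT = 5.47×33.3×(417−504) = -15900 J.
Q = ΔU + W = 10600 J.
State after step 1: P = 104 kPa, V = 182 L, T = 417 K.
Step 2 — Isobaric: P stays 104 kPa; V/T = const ⇒ T₂ = 186 K, V₂ = 81.3 L.
W = PΔV = 104×(81.3−182) kPa·L = -10500 J.
ΔU = nCvΔT = 5.47×33.3×(186−417) = -42000 J.
Q = ΔU + W = nCpΔT = -52500 J.
Net over both steps: W = 16000 J, Q = -41900 J, ΔU = -57800 J.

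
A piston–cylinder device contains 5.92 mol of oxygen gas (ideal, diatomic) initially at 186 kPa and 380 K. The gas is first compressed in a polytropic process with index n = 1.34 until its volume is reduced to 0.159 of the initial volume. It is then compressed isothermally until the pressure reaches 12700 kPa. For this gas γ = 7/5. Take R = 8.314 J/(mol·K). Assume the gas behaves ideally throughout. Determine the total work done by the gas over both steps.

-109000 J

V₁ = nRT₁/P₁ = 5.92×8.314×380/186 = 101 L.
Step 1 — Polytropic n=1.34: T₂ = T₁(V₁/V₂)^(n−1) = 380×(6.29)^0.34 = 710 K; P₂ = P₁(V₁/V₂)^n = 2190 kPa.
W = (P₁V₁−P₂V₂)/(n−1) = (186×101−2190×16.0)/0.34 = -47800 J.
ΔU = nCvΔT = 5.92×20.8×(710−380) = 40600 J.
Q = ΔU + W = -7170 J.
State after step 1: P = 2190 kPa, V = 16.0 L, T = 710 K.
Step 2 — Isothermal: T stays 710 K; PV = const ⇒ V₂ = 2.75 L, P₂ = 12700 kPa.
ΔU = 0 (ideal gas, T constant).
W = nRT ln(V₂/V₁) = 5.92×8.314×710×ln(0.172) = -61500 J.
Q = ΔU + W = -61500 J.
Net over both steps: W = -109000 J, Q = -68700 J, ΔU = 40600 J.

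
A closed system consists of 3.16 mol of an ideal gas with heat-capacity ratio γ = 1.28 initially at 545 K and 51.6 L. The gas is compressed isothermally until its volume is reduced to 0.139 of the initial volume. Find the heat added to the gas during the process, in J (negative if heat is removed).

-28300 J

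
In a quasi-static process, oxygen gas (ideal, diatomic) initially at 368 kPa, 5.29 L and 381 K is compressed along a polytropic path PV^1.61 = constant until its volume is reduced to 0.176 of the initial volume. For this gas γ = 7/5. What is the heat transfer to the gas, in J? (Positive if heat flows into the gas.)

3160 J

n = P₁V₁/(RT₁) = 368×5.29/(8.314×381) = 0.615 mol.
Polytropic n=1.61: T₂ = T₁(V₁/V₂)^(n−1) = 381×(5.68)^0.61 = 1100 K; P₂ = P₁(V₁/V₂)^n = 6030 kPa.
W = (P₁V₁−P₂V₂)/(n−1) = (368×5.29−6030×0.931)/0.61 = -6020 J.
ΔU = nCvΔT = 0.615×20.8×(1100−381) = 9180 J.
Q = ΔU + W = 3160 J.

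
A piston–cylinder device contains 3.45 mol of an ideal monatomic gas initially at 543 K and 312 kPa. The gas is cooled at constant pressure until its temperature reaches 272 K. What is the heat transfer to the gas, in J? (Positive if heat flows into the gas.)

V₁ = nRT₁/P₁ = 3.45×8.314×543/312 = 49.9 L.
Isobaric: P stays 312 kPa; V/T = const ⇒ T₂ = 272 K, V₂ = 25.0 L.
W = PΔV = 312×(25.0−49.9) kPa·L = -7770 J.
ΔU = nCvΔT = 3.45×12.5×(272−543) = -11700 J.
Q = ΔU + W = nCpΔT = -19400 J.

-19400 J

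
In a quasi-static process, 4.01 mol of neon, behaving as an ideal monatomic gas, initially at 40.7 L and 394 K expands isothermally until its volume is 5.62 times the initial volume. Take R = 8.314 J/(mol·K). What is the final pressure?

P₁ = nRT₁/V₁ = 4.01×8.314×394/40.7 = 323 kPa.
Isothermal: T stays 394 K; PV = const ⇒ V₂ = 229 L, P₂ = 57.4 kPa.

57.4 kPa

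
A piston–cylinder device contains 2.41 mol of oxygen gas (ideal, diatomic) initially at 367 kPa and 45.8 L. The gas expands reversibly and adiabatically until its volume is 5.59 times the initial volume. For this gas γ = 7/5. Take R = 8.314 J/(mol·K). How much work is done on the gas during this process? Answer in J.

T₁ = P₁V₁/(nR) = 367×45.8/(2.41×8.314) = 839 K.
Adiabatic: TV^(γ−1) = const ⇒ T₂ = 839×(0.179)^0.400 = 421 K; PV^γ = const ⇒ P₂ = 33.0 kPa.
ΔU = nCvΔT = 2.41×20.8×(421−839) = -20900 J.
Q = 0 for an adiabatic process, so W = −ΔU = 20900 J.
Work done on the gas = −W_by = -20900 J.

-20900 J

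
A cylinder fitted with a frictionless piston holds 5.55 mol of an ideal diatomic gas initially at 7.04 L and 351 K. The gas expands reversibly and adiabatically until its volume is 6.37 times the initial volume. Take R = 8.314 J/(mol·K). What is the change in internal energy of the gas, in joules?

P₁ = nRT₁/V₁ = 5.55×8.314×351/7.04 = 2300 kPa.
Adiabatic: TV^(γ−1) = const ⇒ T₂ = 351×(0.157)^0.400 = 167 K; PV^γ = const ⇒ P₂ = 172 kPa.
For an ideal gas ΔU = nCvΔT with Cv = (5/2)R = 20.8 J/(mol·K).
ΔU = 5.55×20.8×(167−351) = -21200 J.

-21200 J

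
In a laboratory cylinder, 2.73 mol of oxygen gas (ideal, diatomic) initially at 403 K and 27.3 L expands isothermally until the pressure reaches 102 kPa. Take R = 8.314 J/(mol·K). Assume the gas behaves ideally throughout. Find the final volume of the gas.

P₁ = nRT₁/V₁ = 2.73×8.314×403/27.3 = 335 kPa.
Isothermal: T stays 403 K; PV = const ⇒ V₂ = 89.7 L, P₂ = 102 kPa.

89.7 L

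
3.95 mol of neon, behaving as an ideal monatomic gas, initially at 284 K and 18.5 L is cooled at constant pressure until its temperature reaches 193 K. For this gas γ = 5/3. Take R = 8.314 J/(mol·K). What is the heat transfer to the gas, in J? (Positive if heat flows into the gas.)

-7470 J

P₁ = nRT₁/V₁ = 3.95×8.314×284/18.5 = 504 kPa.
Isobaric: P stays 504 kPa; V/T = const ⇒ T₂ = 193 K, V₂ = 12.6 L.
W = PΔV = 504×(12.6−18.5) kPa·L = -2990 J.
ΔU = nCvΔT = 3.95×12.5×(193−284) = -4480 J.
Q = ΔU + W = nCpΔT = -7470 J.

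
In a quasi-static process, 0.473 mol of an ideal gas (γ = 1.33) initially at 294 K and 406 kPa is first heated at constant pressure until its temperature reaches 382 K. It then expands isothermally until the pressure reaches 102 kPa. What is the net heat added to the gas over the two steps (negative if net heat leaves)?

V₁ = nRT₁/P₁ = 0.473×8.314×294/406 = 2.85 L.
Step 1 — Isobaric: P stays 406 kPa; V/T = const ⇒ T₂ = 382 K, V₂ = 3.70 L.
W = PΔV = 406×(3.70−2.85) kPa·L = 346 J.
ΔU = nCvΔT = 0.473×25.2×(382−294) = 1050 J.
Q = ΔU + W = nCpΔT = 1390 J.
State after step 1: P = 406 kPa, V = 3.70 L, T = 382 K.
Step 2 — Isothermal: T stays 382 K; PV = const ⇒ V₂ = 14.7 L, P₂ = 102 kPa.
ΔU = 0 (ideal gas, T constant).
W = nRT ln(V₂/V₁) = 0.473×8.314×382×ln(3.98) = 2080 J.
Q = ΔU + W = 2080 J.
Net over both steps: W = 2420 J, Q = 3470 J, ΔU = 1050 J.

3470 J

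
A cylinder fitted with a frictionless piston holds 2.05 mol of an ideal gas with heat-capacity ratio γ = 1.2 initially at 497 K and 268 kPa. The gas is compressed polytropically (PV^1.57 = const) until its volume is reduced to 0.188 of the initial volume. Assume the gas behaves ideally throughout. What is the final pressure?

3700 kPa

V₁ = nRT₁/P₁ = 2.05×8.314×497/268 = 31.6 L.
Polytropic n=1.57: T₂ = T₁(V₁/V₂)^(n−1) = 497×(5.32)^0.57 = 1290 K; P₂ = P₁(V₁/V₂)^n = 3700 kPa.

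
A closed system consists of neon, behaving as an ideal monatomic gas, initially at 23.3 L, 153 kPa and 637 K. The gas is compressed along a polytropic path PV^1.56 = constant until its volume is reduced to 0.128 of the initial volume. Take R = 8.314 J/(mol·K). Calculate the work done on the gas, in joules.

13800 J

n = P₁V₁/(RT₁) = 153×23.3/(8.314×637) = 0.673 mol.
Polytropic n=1.56: T₂ = T₁(V₁/V₂)^(n−1) = 637×(7.81)^0.56 = 2010 K; P₂ = P₁(V₁/V₂)^n = 3780 kPa.
W = (P₁V₁−P₂V₂)/(n−1) = (153×23.3−3780×2.98)/0.56 = -13800 J.
Work done on the gas = −W_by = 13800 J.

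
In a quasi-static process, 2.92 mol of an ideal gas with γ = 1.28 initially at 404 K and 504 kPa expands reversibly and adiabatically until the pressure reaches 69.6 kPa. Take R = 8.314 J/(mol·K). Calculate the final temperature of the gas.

262 K

V₁ = nRT₁/P₁ = 2.92×8.314×404/504 = 19.5 L.
Adiabatic: T₂/T₁ = (P₂/P₁)^((γ−1)/γ) ⇒ T₂ = 404×(0.138)^0.219 = 262 K; V₂ = 91.4 L.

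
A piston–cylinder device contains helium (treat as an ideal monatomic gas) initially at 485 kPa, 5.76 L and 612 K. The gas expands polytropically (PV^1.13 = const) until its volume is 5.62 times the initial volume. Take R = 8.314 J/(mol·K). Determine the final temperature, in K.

489 K

Polytropic n=1.13: T₂ = T₁(V₁/V₂)^(n−1) = 612×(0.178)^0.13 = 489 K; P₂ = P₁(V₁/V₂)^n = 69.0 kPa.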